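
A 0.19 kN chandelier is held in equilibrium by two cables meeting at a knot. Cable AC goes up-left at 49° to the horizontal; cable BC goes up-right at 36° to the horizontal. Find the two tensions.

T_AC = 0.1543 kN, T_BC = 0.1251 kN

ΣF_x = 0: −T_AC·cos49° + T_BC·cos36° = 0 → T_BC = 0.810934·T_AC.
ΣF_y = 0: T_AC·sin49° + T_BC·sin36° = 0.19.
Substitute: T_AC·(0.75471 + 0.810934·0.587785) = 0.19 → T_AC = 0.1543 kN.
Then T_BC = 0.810934 × 0.1543 = 0.1251 kN.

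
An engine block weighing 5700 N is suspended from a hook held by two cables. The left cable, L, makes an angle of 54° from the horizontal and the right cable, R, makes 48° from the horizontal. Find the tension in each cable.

ΣF_x = 0: −T_L·cos54° + T_R·cos48° = 0 → T_R = 0.878431·T_L.
ΣF_y = 0: T_L·sin54° + T_R·sin48° = 5700.
Substitute: T_L·(0.809017 + 0.878431·0.743145) = 5700 → T_L = 3899.25 ≈ 3899 N.
Then T_R = 0.878431 × 3899.25 = 3425 N.

T_L = 3899 N, T_R = 3425 N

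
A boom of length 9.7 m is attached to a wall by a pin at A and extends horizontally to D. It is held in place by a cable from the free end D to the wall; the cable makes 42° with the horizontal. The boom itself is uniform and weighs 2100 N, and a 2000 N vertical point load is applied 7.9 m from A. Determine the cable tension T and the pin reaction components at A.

T = 4004 N, A_x = 2975 N, A_y = 1421 N

ΣM about A: T·sin42°·9.7 − 2100·4.85 − 2000·7.9 = 0 → T = 25985/(9.7·0.669131) = 4003.5 ≈ 4004 N.
ΣF_x = 0: A_x − T·cos42° = 0 → A_x = 4003.5 × 0.743145 = 2975 N.
ΣF_y = 0: A_y + T·sin42° − 2100 − 2000 = 0 → A_y = 4100 − 4003.5 × 0.669131 = 1421 N.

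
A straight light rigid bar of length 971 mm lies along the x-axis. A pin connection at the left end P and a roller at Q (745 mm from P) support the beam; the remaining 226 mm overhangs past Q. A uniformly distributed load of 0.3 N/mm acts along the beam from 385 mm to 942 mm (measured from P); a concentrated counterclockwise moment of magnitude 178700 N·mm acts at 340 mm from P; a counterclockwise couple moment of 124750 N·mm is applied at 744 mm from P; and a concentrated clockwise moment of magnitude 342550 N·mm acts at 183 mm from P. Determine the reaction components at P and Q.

P_x = 0, P_y = -34.20 N, Q_y = 201.3 N

Resultant of the distributed load: 0.3 × 557 = 167.1 N at 663.5 mm from P.
Taking moments about P: Q_y·745 − (0.3·557)·663.5 + 178700 + 124750 − 342550 = 0 → Q_y = 149970.85/745 = 201.303 ≈ 201.3 N.
ΣF_y = 0: P_y + 201.303 − 0.3·557 = 0 → P_y = -34.20 N.
ΣF_x = 0: no horizontal applied forces, so P_x = 0.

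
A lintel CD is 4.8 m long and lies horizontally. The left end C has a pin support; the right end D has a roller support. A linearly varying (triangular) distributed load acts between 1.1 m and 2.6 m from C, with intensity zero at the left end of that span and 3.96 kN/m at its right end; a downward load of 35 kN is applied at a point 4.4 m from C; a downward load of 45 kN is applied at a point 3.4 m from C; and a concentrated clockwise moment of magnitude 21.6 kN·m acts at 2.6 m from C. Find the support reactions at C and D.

C_x = 0, C_y = 13.21 kN, D_y = 69.76 kN

Resultant of the triangular load: ½ × 3.96 × 1.5 = 2.97 kN, acting at 2.1 m from C (one-third of the span from the peak).
Taking moments about C: D_y·4.8 − (½·3.96·1.5)·2.1 − 35·4.4 − 45·3.4 − 21.6 = 0 → D_y = 334.837/4.8 = 69.7577 ≈ 69.76 kN.
ΣF_y = 0: C_y + 69.7577 − ½·3.96·1.5 − 35 − 45 = 0 → C_y = 13.21 kN.
ΣF_x = 0: no horizontal applied forces, so C_x = 0.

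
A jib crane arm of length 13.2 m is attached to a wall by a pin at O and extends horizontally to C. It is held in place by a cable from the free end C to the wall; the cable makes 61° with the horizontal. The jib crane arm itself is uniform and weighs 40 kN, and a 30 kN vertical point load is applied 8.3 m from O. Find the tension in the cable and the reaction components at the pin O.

ΣM about O: T·sin61°·13.2 − 40·6.6 − 30·8.3 = 0 → T = 513/(13.2·0.87462) = 44.4349 ≈ 44.43 kN.
ΣF_x = 0: O_x − T·cos61° = 0 → O_x = 44.4349 × 0.48481 = 21.54 kN.
ΣF_y = 0: O_y + T·sin61° − 40 − 30 = 0 → O_y = 70 − 44.4349 × 0.87462 = 31.14 kN.

T = 44.43 kN, O_x = 21.54 kN, O_y = 31.14 kN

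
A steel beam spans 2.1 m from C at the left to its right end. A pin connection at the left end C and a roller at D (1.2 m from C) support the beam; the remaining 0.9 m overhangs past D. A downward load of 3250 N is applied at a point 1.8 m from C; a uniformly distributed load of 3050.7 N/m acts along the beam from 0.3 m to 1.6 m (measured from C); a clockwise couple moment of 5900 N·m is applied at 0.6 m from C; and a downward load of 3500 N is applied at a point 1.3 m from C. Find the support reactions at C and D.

Resultant of the distributed load: 3050.7 × 1.3 = 3965.91 N at 0.95 m from C.
Taking moments about C: D_y·1.2 − 3250·1.8 − (3050.7·1.3)·0.95 − 5900 − 3500·1.3 = 0 → D_y = 20067.6145/1.2 = 16723 ≈ 16720 N.
ΣF_y = 0: C_y + 16723 − 3250 − 3050.7·1.3 − 3500 = 0 → C_y = -6007 N.
ΣF_x = 0: no horizontal applied forces, so C_x = 0.

C_x = 0, C_y = -6007 N, D_y = 16720 N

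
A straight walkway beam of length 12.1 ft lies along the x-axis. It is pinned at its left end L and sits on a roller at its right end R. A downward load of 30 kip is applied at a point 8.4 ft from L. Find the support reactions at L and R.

ΣM about L: R_y·12.1 − 30·8.4 = 0 → R_y = 252/12.1 = 20.8264 ≈ 20.83 kip.
ΣF_y = 0: L_y + 20.8264 − 30 = 0 → L_y = 9.174 kip.
ΣF_x = 0: no horizontal applied forces, so L_x = 0.

L_x = 0, L_y = 9.174 kip, R_y = 20.83 kip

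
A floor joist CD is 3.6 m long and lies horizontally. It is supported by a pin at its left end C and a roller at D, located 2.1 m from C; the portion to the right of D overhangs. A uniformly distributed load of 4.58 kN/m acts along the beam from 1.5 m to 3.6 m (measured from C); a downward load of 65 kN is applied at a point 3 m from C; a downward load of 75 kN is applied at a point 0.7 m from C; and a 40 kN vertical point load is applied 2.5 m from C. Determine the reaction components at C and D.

Resultant of the distributed load: 4.58 × 2.1 = 9.618 kN at 2.55 m from C.
ΣM about C: D_y·2.1 − (4.58·2.1)·2.55 − 65·3 − 75·0.7 − 40·2.5 = 0 → D_y = 372.0259/2.1 = 177.155 ≈ 177.2 kN.
ΣF_y = 0: C_y + 177.155 − 4.58·2.1 − 65 − 75 − 40 = 0 → C_y = 12.46 kN.
ΣF_x = 0: no horizontal applied forces, so C_x = 0.

C_x = 0, C_y = 12.46 kN, D_y = 177.2 kN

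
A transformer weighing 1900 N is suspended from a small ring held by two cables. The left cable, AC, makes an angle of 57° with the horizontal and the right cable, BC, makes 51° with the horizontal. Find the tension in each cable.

ΣF_x = 0: −T_AC·cos57° + T_BC·cos51° = 0 → T_BC = 0.86544·T_AC.
ΣF_y = 0: T_AC·sin57° + T_BC·sin51° = 1900.
Substitute: T_AC·(0.838671 + 0.86544·0.777146) = 1900 → T_AC = 1257.24 ≈ 1257 N.
Then T_BC = 0.86544 × 1257.24 = 1088 N.

T_AC = 1257 N, T_BC = 1088 N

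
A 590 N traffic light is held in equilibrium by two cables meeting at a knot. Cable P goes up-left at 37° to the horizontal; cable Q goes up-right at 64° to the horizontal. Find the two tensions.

ΣF_x = 0: −T_P·cos37° + T_Q·cos64° = 0 → T_Q = 1.82182·T_P.
ΣF_y = 0: T_P·sin37° + T_Q·sin64° = 590.
Substitute: T_P·(0.601815 + 1.82182·0.898794) = 590 → T_P = 263.48 ≈ 263.5 N.
Then T_Q = 1.82182 × 263.48 = 480.0 N.

T_P = 263.5 N, T_Q = 480.0 N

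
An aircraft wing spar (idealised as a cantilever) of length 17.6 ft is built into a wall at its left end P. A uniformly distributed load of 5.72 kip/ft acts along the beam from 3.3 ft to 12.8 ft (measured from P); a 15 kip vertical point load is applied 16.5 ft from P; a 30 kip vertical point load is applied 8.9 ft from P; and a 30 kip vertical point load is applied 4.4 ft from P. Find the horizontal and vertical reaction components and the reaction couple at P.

P_x = 0, P_y = 129.3 kip, M_P = 1084 kip·ft

Resultant of the distributed load: 5.72 × 9.5 = 54.34 kip at 8.05 ft from P.
ΣF_x = 0: P_x = 0.
ΣF_y = 0: P_y − 5.72·9.5 − 15 − 30 − 30 = 0 → P_y = 129.3 kip.
ΣM about P: M_P − (5.72·9.5)·8.05 − 15·16.5 − 30·8.9 − 30·4.4 = 0 → M_P = 1084 kip·ft.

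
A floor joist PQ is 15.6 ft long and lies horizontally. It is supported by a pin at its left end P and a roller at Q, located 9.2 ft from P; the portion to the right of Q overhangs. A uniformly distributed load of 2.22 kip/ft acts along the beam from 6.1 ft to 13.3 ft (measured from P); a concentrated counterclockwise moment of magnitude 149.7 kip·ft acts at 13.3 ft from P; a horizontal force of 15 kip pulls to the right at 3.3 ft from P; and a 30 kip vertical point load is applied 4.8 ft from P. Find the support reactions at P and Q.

Resultant of the distributed load: 2.22 × 7.2 = 15.984 kip at 9.7 ft from P.
ΣM about P: Q_y·9.2 − (2.22·7.2)·9.7 + 149.7 − 30·4.8 = 0 → Q_y = 149.3448/9.2 = 16.2331 ≈ 16.23 kip.
ΣF_y = 0: P_y + 16.2331 − 2.22·7.2 − 30 = 0 → P_y = 29.75 kip.
ΣF_x = 0: P_x + 15 = 0 → P_x = -15.00 kip.

P_x = -15.00 kip, P_y = 29.75 kip, Q_y = 16.23 kip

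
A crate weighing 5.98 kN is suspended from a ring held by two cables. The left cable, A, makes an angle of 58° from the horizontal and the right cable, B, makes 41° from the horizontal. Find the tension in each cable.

T_A = 4.569 kN, T_B = 3.208 kN

ΣF_x = 0: −T_A·cos58° + T_B·cos41° = 0 → T_B = 0.70215·T_A.
ΣF_y = 0: T_A·sin58° + T_B·sin41° = 5.98.
Substitute: T_A·(0.848048 + 0.70215·0.656059) = 5.98 → T_A = 4.56942 ≈ 4.569 kN.
Then T_B = 0.70215 × 4.56942 = 3.208 kN.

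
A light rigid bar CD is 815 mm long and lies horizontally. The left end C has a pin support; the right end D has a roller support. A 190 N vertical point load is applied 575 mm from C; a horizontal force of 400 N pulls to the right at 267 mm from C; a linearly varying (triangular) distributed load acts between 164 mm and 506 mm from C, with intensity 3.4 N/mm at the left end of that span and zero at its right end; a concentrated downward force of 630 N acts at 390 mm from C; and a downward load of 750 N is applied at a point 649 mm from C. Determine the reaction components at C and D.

Resultant of the triangular load: ½ × 3.4 × 342 = 581.4 N, acting at 278 mm from C (one-third of the span from the peak).
ΣM about C: D_y·815 − 190·575 − (½·3.4·342)·278 − 630·390 − 750·649 = 0 → D_y = 1003329.2/815 = 1231.08 ≈ 1231 N.
ΣF_y = 0: C_y + 1231.08 − 190 − ½·3.4·342 − 630 − 750 = 0 → C_y = 920.3 N.
ΣF_x = 0: C_x + 400 = 0 → C_x = -400.0 N.

C_x = -400.0 N, C_y = 920.3 N, D_y = 1231 N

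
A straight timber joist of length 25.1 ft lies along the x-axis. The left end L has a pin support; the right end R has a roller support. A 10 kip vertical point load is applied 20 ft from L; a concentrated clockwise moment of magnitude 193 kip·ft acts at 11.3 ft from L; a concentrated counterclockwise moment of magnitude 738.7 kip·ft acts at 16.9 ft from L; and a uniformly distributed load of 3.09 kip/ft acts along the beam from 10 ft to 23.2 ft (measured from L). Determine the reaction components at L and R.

Resultant of the distributed load: 3.09 × 13.2 = 40.788 kip at 16.6 ft from L.
Taking moments about L: R_y·25.1 − 10·20 − 193 + 738.7 − (3.09·13.2)·16.6 = 0 → R_y = 331.3808/25.1 = 13.2024 ≈ 13.20 kip.
ΣF_y = 0: L_y + 13.2024 − 10 − 3.09·13.2 = 0 → L_y = 37.59 kip.
ΣF_x = 0: no horizontal applied forces, so L_x = 0.

L_x = 0, L_y = 37.59 kip, R_y = 13.20 kip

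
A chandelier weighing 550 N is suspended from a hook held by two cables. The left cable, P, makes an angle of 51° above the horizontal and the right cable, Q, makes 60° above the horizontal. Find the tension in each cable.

T_P = 294.6 N, T_Q = 370.8 N

ΣF_x = 0: −T_P·cos51° + T_Q·cos60° = 0 → T_Q = 1.25864·T_P.
ΣF_y = 0: T_P·sin51° + T_Q·sin60° = 550.
Substitute: T_P·(0.777146 + 1.25864·0.866025) = 550 → T_P = 294.565 ≈ 294.6 N.
Then T_Q = 1.25864 × 294.565 = 370.8 N.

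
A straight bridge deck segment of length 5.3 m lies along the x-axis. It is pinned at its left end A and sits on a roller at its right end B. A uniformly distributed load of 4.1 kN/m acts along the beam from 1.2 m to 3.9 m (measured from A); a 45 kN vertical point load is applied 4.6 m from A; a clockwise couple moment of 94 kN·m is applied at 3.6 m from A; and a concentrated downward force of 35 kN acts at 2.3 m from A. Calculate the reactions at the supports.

Resultant of the distributed load: 4.1 × 2.7 = 11.07 kN at 2.55 m from A.
Taking moments about A: B_y·5.3 − (4.1·2.7)·2.55 − 45·4.6 − 94 − 35·2.3 = 0 → B_y = 409.7285/5.3 = 77.3073 ≈ 77.31 kN.
ΣF_y = 0: A_y + 77.3073 − 4.1·2.7 − 45 − 35 = 0 → A_y = 13.76 kN.
ΣF_x = 0: no horizontal applied forces, so A_x = 0.

A_x = 0, A_y = 13.76 kN, B_y = 77.31 kN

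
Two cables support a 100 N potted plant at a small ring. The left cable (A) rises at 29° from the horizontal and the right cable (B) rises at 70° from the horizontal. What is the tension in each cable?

T_A = 34.63 N, T_B = 88.55 N

ΣF_x = 0: −T_A·cos29° + T_B·cos70° = 0 → T_B = 2.55722·T_A.
ΣF_y = 0: T_A·sin29° + T_B·sin70° = 100.
Substitute: T_A·(0.48481 + 2.55722·0.939693) = 100 → T_A = 34.6283 ≈ 34.63 N.
Then T_B = 2.55722 × 34.6283 = 88.55 N.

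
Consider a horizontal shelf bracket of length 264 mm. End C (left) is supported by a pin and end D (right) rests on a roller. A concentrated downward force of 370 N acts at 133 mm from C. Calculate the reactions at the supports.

ΣM about C: D_y·264 − 370·133 = 0 → D_y = 49210/264 = 186.402 ≈ 186.4 N.
ΣF_y = 0: C_y + 186.402 − 370 = 0 → C_y = 183.6 N.
ΣF_x = 0: no horizontal applied forces, so C_x = 0.

C_x = 0, C_y = 183.6 N, D_y = 186.4 N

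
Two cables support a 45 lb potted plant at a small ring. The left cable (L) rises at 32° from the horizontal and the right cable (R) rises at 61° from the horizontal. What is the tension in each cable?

T_L = 21.85 lb, T_R = 38.21 lb

ΣF_x = 0: −T_L·cos32° + T_R·cos61° = 0 → T_R = 1.74924·T_L.
ΣF_y = 0: T_L·sin32° + T_R·sin61° = 45.
Substitute: T_L·(0.529919 + 1.74924·0.87462) = 45 → T_L = 21.8464 ≈ 21.85 lb.
Then T_R = 1.74924 × 21.8464 = 38.21 lb.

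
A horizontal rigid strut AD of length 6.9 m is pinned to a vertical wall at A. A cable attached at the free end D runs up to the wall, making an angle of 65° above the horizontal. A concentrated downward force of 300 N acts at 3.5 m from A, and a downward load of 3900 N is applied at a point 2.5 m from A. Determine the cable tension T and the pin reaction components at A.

T = 1727 N, A_x = 729.9 N, A_y = 2635 N

ΣM about A: T·sin65°·6.9 − 300·3.5 − 3900·2.5 = 0 → T = 10800/(6.9·0.906308) = 1727.03 ≈ 1727 N.
ΣF_x = 0: A_x − T·cos65° = 0 → A_x = 1727.03 × 0.422618 = 729.9 N.
ΣF_y = 0: A_y + T·sin65° − 300 − 3900 = 0 → A_y = 4200 − 1727.03 × 0.906308 = 2635 N.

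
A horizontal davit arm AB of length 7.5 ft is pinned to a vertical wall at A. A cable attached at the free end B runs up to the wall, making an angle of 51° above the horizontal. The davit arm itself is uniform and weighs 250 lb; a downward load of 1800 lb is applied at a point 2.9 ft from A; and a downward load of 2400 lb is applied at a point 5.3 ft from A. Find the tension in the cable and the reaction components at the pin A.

ΣM about A: T·sin51°·7.5 − 250·3.75 − 1800·2.9 − 2400·5.3 = 0 → T = 18877.5/(7.5·0.777146) = 3238.77 ≈ 3239 lb.
ΣF_x = 0: A_x − T·cos51° = 0 → A_x = 3238.77 × 0.62932 = 2038 lb.
ΣF_y = 0: A_y + T·sin51° − 250 − 1800 − 2400 = 0 → A_y = 4450 − 3238.77 × 0.777146 = 1933 lb.

T = 3239 lb, A_x = 2038 lb, A_y = 1933 lb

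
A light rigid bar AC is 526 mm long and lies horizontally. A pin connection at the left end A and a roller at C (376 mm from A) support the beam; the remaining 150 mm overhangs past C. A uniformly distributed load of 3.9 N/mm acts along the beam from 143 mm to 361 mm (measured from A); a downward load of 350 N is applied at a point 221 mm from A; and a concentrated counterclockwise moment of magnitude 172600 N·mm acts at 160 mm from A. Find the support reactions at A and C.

Resultant of the distributed load: 3.9 × 218 = 850.2 N at 252 mm from A.
Taking moments about A: C_y·376 − (3.9·218)·252 − 350·221 + 172600 = 0 → C_y = 119000.4/376 = 316.49 ≈ 316.5 N.
ΣF_y = 0: A_y + 316.49 − 3.9·218 − 350 = 0 → A_y = 883.7 N.
ΣF_x = 0: no horizontal applied forces, so A_x = 0.

A_x = 0, A_y = 883.7 N, C_y = 316.5 N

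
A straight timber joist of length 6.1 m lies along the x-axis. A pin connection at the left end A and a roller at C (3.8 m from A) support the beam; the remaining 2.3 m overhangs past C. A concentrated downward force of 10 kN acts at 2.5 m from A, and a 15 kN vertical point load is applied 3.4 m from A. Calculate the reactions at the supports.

A_x = 0, A_y = 5.000 kN, C_y = 20.00 kN

Moments about A: C_y·3.8 − 10·2.5 − 15·3.4 = 0 → C_y = 76/3.8 = 20.00 kN.
ΣF_y = 0: A_y + 20 − 10 − 15 = 0 → A_y = 5.000 kN.
ΣF_x = 0: no horizontal applied forces, so A_x = 0.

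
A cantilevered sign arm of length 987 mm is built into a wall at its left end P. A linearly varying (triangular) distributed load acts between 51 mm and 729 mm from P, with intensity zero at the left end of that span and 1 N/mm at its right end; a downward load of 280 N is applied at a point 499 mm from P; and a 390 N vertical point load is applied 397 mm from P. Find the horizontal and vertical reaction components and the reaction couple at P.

Resultant of the triangular load: ½ × 1 × 678 = 339 N, acting at 503 mm from P (one-third of the span from the peak).
ΣF_x = 0: P_x = 0.
ΣF_y = 0: P_y − ½·1·678 − 280 − 390 = 0 → P_y = 1009 N.
ΣM about P: M_P − (½·1·678)·503 − 280·499 − 390·397 = 0 → M_P = 465100 N·mm.

P_x = 0, P_y = 1009 N, M_P = 465100 N·mm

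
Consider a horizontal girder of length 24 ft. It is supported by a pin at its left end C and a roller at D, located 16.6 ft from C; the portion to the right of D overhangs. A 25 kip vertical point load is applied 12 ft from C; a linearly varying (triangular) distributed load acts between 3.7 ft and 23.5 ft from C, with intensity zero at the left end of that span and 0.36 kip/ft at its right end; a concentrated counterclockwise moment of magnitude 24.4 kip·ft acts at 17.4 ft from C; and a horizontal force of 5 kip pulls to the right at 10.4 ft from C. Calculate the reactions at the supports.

Resultant of the triangular load: ½ × 0.36 × 19.8 = 3.564 kip, acting at 16.9 ft from C (one-third of the span from the peak).
Moments about C: D_y·16.6 − 25·12 − (½·0.36·19.8)·16.9 + 24.4 = 0 → D_y = 335.8316/16.6 = 20.2308 ≈ 20.23 kip.
ΣF_y = 0: C_y + 20.2308 − 25 − ½·0.36·19.8 = 0 → C_y = 8.333 kip.
ΣF_x = 0: C_x + 5 = 0 → C_x = -5.000 kip.

C_x = -5.000 kip, C_y = 8.333 kip, D_y = 20.23 kip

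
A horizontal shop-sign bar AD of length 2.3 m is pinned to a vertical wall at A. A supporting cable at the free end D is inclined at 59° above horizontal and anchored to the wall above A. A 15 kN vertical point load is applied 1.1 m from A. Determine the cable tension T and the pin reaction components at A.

T = 8.369 kN, A_x = 4.311 kN, A_y = 7.826 kN

ΣM about A: T·sin59°·2.3 − 15·1.1 = 0 → T = 16.5/(2.3·0.857167) = 8.36933 ≈ 8.369 kN.
ΣF_x = 0: A_x − T·cos59° = 0 → A_x = 8.36933 × 0.515038 = 4.311 kN.
ΣF_y = 0: A_y + T·sin59° − 15 = 0 → A_y = 15 − 8.36933 × 0.857167 = 7.826 kN.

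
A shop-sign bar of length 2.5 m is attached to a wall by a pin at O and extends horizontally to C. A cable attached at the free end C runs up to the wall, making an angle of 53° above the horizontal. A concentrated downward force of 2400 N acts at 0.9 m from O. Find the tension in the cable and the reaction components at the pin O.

ΣM about O: T·sin53°·2.5 − 2400·0.9 = 0 → T = 2160/(2.5·0.798636) = 1081.84 ≈ 1082 N.
ΣF_x = 0: O_x − T·cos53° = 0 → O_x = 1081.84 × 0.601815 = 651.1 N.
ΣF_y = 0: O_y + T·sin53° − 2400 = 0 → O_y = 2400 − 1081.84 × 0.798636 = 1536 N.

T = 1082 N, O_x = 651.1 N, O_y = 1536 N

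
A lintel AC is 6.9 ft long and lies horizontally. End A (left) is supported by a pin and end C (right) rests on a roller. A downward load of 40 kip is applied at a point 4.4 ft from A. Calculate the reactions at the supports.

Moments about A: C_y·6.9 − 40·4.4 = 0 → C_y = 176/6.9 = 25.5072 ≈ 25.51 kip.
ΣF_y = 0: A_y + 25.5072 − 40 = 0 → A_y = 14.49 kip.
ΣF_x = 0: no horizontal applied forces, so A_x = 0.

A_x = 0, A_y = 14.49 kip, C_y = 25.51 kip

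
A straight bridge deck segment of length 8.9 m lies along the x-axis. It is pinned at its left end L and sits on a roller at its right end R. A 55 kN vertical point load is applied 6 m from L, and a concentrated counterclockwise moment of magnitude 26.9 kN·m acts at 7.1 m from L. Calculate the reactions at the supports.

L_x = 0, L_y = 20.94 kN, R_y = 34.06 kN

Moments about L: R_y·8.9 − 55·6 + 26.9 = 0 → R_y = 303.1/8.9 = 34.0562 ≈ 34.06 kN.
ΣF_y = 0: L_y + 34.0562 − 55 = 0 → L_y = 20.94 kN.
ΣF_x = 0: no horizontal applied forces, so L_x = 0.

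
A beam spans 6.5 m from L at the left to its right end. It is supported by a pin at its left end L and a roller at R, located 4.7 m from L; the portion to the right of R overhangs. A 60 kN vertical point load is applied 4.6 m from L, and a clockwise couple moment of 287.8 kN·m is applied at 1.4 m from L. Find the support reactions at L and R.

L_x = 0, L_y = -59.96 kN, R_y = 120.0 kN

Taking moments about L: R_y·4.7 − 60·4.6 − 287.8 = 0 → R_y = 563.8/4.7 = 119.957 ≈ 120.0 kN.
ΣF_y = 0: L_y + 119.957 − 60 = 0 → L_y = -59.96 kN.
ΣF_x = 0: no horizontal applied forces, so L_x = 0.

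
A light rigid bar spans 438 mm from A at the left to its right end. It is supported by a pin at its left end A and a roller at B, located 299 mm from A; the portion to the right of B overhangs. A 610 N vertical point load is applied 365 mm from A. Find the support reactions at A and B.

A_x = 0, A_y = -134.6 N, B_y = 744.6 N

Taking moments about A: B_y·299 − 610·365 = 0 → B_y = 222650/299 = 744.649 ≈ 744.6 N.
ΣF_y = 0: A_y + 744.649 − 610 = 0 → A_y = -134.6 N.
ΣF_x = 0: no horizontal applied forces, so A_x = 0.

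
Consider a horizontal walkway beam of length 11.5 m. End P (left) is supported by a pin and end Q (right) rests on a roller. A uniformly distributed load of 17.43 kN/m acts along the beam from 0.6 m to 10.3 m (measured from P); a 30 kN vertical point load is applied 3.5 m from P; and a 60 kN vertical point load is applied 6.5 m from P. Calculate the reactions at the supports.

P_x = 0, P_y = 135.9 kN, Q_y = 123.2 kN

Resultant of the distributed load: 17.43 × 9.7 = 169.071 kN at 5.45 m from P.
Moments about P: Q_y·11.5 − (17.43·9.7)·5.45 − 30·3.5 − 60·6.5 = 0 → Q_y = 1416.43695/11.5 = 123.168 ≈ 123.2 kN.
ΣF_y = 0: P_y + 123.168 − 17.43·9.7 − 30 − 60 = 0 → P_y = 135.9 kN.
ΣF_x = 0: no horizontal applied forces, so P_x = 0.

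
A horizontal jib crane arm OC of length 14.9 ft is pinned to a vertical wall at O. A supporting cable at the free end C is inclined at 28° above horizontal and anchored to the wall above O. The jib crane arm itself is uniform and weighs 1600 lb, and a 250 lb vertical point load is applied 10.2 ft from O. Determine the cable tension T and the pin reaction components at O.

T = 2069 lb, O_x = 1826 lb, O_y = 878.9 lb

ΣM about O: T·sin28°·14.9 − 1600·7.45 − 250·10.2 = 0 → T = 14470/(14.9·0.469472) = 2068.58 ≈ 2069 lb.
ΣF_x = 0: O_x − T·cos28° = 0 → O_x = 2068.58 × 0.882948 = 1826 lb.
ΣF_y = 0: O_y + T·sin28° − 1600 − 250 = 0 → O_y = 1850 − 2068.58 × 0.469472 = 878.9 lb.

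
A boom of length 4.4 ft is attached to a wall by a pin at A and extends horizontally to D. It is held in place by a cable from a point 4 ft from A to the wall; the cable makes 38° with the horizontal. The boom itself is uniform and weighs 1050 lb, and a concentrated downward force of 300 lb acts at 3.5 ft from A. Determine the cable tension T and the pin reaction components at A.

ΣM about A: T·sin38°·4 − 1050·2.2 − 300·3.5 = 0 → T = 3360/(4·0.615661) = 1364.39 ≈ 1364 lb.
ΣF_x = 0: A_x − T·cos38° = 0 → A_x = 1364.39 × 0.788011 = 1075 lb.
ΣF_y = 0: A_y + T·sin38° − 1050 − 300 = 0 → A_y = 1350 − 1364.39 × 0.615661 = 510.0 lb.

T = 1364 lb, A_x = 1075 lb, A_y = 510.0 lb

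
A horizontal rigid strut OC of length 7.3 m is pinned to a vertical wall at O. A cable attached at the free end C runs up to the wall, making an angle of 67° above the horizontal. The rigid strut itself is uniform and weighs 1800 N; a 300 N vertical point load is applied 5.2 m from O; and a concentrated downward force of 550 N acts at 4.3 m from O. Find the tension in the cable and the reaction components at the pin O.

T = 1562 N, O_x = 610.3 N, O_y = 1212 N

ΣM about O: T·sin67°·7.3 − 1800·3.65 − 300·5.2 − 550·4.3 = 0 → T = 10495/(7.3·0.920505) = 1561.83 ≈ 1562 N.
ΣF_x = 0: O_x − T·cos67° = 0 → O_x = 1561.83 × 0.390731 = 610.3 N.
ΣF_y = 0: O_y + T·sin67° − 1800 − 300 − 550 = 0 → O_y = 2650 − 1561.83 × 0.920505 = 1212 N.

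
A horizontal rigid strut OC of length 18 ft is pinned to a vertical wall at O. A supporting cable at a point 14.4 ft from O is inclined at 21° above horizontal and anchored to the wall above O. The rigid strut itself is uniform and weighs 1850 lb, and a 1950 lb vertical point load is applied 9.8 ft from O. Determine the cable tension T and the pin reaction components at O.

T = 6930 lb, O_x = 6469 lb, O_y = 1317 lb

ΣM about O: T·sin21°·14.4 − 1850·9 − 1950·9.8 = 0 → T = 35760/(14.4·0.358368) = 6929.56 ≈ 6930 lb.
ΣF_x = 0: O_x − T·cos21° = 0 → O_x = 6929.56 × 0.93358 = 6469 lb.
ΣF_y = 0: O_y + T·sin21° − 1850 − 1950 = 0 → O_y = 3800 − 6929.56 × 0.358368 = 1317 lb.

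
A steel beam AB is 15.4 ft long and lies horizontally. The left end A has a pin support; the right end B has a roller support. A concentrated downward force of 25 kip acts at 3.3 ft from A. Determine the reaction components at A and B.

ΣM about A: B_y·15.4 − 25·3.3 = 0 → B_y = 82.5/15.4 = 5.35714 ≈ 5.357 kip.
ΣF_y = 0: A_y + 5.35714 − 25 = 0 → A_y = 19.64 kip.
ΣF_x = 0: no horizontal applied forces, so A_x = 0.

A_x = 0, A_y = 19.64 kip, B_y = 5.357 kip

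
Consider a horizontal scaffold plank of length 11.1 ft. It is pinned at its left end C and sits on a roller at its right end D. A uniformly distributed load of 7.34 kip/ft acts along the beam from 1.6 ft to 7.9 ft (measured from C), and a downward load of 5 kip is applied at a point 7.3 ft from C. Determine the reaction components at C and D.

Resultant of the distributed load: 7.34 × 6.3 = 46.242 kip at 4.75 ft from C.
ΣM about C: D_y·11.1 − (7.34·6.3)·4.75 − 5·7.3 = 0 → D_y = 256.1495/11.1 = 23.0765 ≈ 23.08 kip.
ΣF_y = 0: C_y + 23.0765 − 7.34·6.3 − 5 = 0 → C_y = 28.17 kip.
ΣF_x = 0: no horizontal applied forces, so C_x = 0.

C_x = 0, C_y = 28.17 kip, D_y = 23.08 kip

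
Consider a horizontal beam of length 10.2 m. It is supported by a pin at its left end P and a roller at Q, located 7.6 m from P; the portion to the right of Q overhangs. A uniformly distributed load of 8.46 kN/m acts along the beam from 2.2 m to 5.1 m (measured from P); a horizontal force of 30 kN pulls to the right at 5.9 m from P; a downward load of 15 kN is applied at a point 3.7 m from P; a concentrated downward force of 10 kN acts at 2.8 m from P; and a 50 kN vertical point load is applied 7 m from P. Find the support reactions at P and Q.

Resultant of the distributed load: 8.46 × 2.9 = 24.534 kN at 3.65 m from P.
Taking moments about P: Q_y·7.6 − (8.46·2.9)·3.65 − 15·3.7 − 10·2.8 − 50·7 = 0 → Q_y = 523.0491/7.6 = 68.8222 ≈ 68.82 kN.
ΣF_y = 0: P_y + 68.8222 − 8.46·2.9 − 15 − 10 − 50 = 0 → P_y = 30.71 kN.
ΣF_x = 0: P_x + 30 = 0 → P_x = -30.00 kN.

P_x = -30.00 kN, P_y = 30.71 kN, Q_y = 68.82 kN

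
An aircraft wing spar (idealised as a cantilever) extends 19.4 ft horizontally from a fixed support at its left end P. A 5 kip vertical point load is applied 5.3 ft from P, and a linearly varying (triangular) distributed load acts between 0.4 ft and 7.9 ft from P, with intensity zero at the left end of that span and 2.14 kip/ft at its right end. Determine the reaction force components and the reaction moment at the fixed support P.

P_x = 0, P_y = 13.03 kip, M_P = 69.84 kip·ft

Resultant of the triangular load: ½ × 2.14 × 7.5 = 8.025 kip, acting at 5.4 ft from P (one-third of the span from the peak).
ΣF_x = 0: P_x = 0.
ΣF_y = 0: P_y − 5 − ½·2.14·7.5 = 0 → P_y = 13.03 kip.
ΣM about P: M_P − 5·5.3 − (½·2.14·7.5)·5.4 = 0 → M_P = 69.84 kip·ft.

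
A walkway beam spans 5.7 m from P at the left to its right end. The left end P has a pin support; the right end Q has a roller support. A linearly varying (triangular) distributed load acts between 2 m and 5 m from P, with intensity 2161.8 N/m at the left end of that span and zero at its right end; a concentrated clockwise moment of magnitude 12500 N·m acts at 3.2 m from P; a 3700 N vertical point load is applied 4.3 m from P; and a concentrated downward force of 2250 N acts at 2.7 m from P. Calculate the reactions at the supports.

P_x = 0, P_y = 1436 N, Q_y = 7757 N

Resultant of the triangular load: ½ × 2161.8 × 3 = 3242.7 N, acting at 3 m from P (one-third of the span from the peak).
Moments about P: Q_y·5.7 − (½·2161.8·3)·3 − 12500 − 3700·4.3 − 2250·2.7 = 0 → Q_y = 44213.1/5.7 = 7756.68 ≈ 7757 N.
ΣF_y = 0: P_y + 7756.68 − ½·2161.8·3 − 3700 − 2250 = 0 → P_y = 1436 N.
ΣF_x = 0: no horizontal applied forces, so P_x = 0.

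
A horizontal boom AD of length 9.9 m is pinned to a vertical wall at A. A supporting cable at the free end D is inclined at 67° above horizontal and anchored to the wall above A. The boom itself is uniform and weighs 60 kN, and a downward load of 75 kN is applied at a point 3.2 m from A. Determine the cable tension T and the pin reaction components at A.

T = 58.93 kN, A_x = 23.02 kN, A_y = 80.76 kN

ΣM about A: T·sin67°·9.9 − 60·4.95 − 75·3.2 = 0 → T = 537/(9.9·0.920505) = 58.9268 ≈ 58.93 kN.
ΣF_x = 0: A_x − T·cos67° = 0 → A_x = 58.9268 × 0.390731 = 23.02 kN.
ΣF_y = 0: A_y + T·sin67° − 60 − 75 = 0 → A_y = 135 − 58.9268 × 0.920505 = 80.76 kN.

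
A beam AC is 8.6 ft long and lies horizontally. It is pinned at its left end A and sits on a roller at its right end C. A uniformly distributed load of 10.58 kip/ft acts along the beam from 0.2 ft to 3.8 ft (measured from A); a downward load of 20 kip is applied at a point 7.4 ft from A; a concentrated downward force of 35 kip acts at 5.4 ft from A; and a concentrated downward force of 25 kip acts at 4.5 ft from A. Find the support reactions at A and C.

Resultant of the distributed load: 10.58 × 3.6 = 38.088 kip at 2 ft from A.
ΣM about A: C_y·8.6 − (10.58·3.6)·2 − 20·7.4 − 35·5.4 − 25·4.5 = 0 → C_y = 525.676/8.6 = 61.1251 ≈ 61.13 kip.
ΣF_y = 0: A_y + 61.1251 − 10.58·3.6 − 20 − 35 − 25 = 0 → A_y = 56.96 kip.
ΣF_x = 0: no horizontal applied forces, so A_x = 0.

A_x = 0, A_y = 56.96 kip, C_y = 61.13 kip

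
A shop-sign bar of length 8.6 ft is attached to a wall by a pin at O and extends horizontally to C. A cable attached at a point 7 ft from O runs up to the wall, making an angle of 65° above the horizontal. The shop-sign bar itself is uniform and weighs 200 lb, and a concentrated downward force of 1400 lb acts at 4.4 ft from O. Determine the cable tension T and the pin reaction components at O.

T = 1107 lb, O_x = 467.6 lb, O_y = 597.1 lb

ΣM about O: T·sin65°·7 − 200·4.3 − 1400·4.4 = 0 → T = 7020/(7·0.906308) = 1106.53 ≈ 1107 lb.
ΣF_x = 0: O_x − T·cos65° = 0 → O_x = 1106.53 × 0.422618 = 467.6 lb.
ΣF_y = 0: O_y + T·sin65° − 200 − 1400 = 0 → O_y = 1600 − 1106.53 × 0.906308 = 597.1 lb.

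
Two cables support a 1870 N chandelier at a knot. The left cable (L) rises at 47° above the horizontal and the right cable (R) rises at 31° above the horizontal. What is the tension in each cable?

ΣF_x = 0: −T_L·cos47° + T_R·cos31° = 0 → T_R = 0.795642·T_L.
ΣF_y = 0: T_L·sin47° + T_R·sin31° = 1870.
Substitute: T_L·(0.731354 + 0.795642·0.515038) = 1870 → T_L = 1638.71 ≈ 1639 N.
Then T_R = 0.795642 × 1638.71 = 1304 N.

T_L = 1639 N, T_R = 1304 N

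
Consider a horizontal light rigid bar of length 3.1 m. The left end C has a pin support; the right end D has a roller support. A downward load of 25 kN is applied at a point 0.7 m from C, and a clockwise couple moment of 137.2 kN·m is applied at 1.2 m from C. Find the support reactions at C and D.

C_x = 0, C_y = -24.90 kN, D_y = 49.90 kN

Taking moments about C: D_y·3.1 − 25·0.7 − 137.2 = 0 → D_y = 154.7/3.1 = 49.9032 ≈ 49.90 kN.
ΣF_y = 0: C_y + 49.9032 − 25 = 0 → C_y = -24.90 kN.
ΣF_x = 0: no horizontal applied forces, so C_x = 0.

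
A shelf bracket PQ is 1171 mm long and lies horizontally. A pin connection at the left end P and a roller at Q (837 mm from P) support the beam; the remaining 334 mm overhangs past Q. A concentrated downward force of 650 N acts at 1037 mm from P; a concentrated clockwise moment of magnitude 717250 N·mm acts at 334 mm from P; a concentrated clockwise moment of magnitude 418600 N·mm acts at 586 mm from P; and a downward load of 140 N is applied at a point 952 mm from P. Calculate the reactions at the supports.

ΣM about P: Q_y·837 − 650·1037 − 717250 − 418600 − 140·952 = 0 → Q_y = 1943180/837 = 2321.6 ≈ 2322 N.
ΣF_y = 0: P_y + 2321.6 − 650 − 140 = 0 → P_y = -1532 N.
ΣF_x = 0: no horizontal applied forces, so P_x = 0.

P_x = 0, P_y = -1532 N, Q_y = 2322 N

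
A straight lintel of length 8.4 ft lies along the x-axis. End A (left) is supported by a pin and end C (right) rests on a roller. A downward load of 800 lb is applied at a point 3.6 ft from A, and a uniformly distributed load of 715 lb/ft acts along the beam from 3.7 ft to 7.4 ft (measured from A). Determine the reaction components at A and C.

A_x = 0, A_y = 1355 lb, C_y = 2091 lb

Resultant of the distributed load: 715 × 3.7 = 2645.5 lb at 5.55 ft from A.
ΣM about A: C_y·8.4 − 800·3.6 − (715·3.7)·5.55 = 0 → C_y = 17562.525/8.4 = 2090.78 ≈ 2091 lb.
ΣF_y = 0: A_y + 2090.78 − 800 − 715·3.7 = 0 → A_y = 1355 lb.
ΣF_x = 0: no horizontal applied forces, so A_x = 0.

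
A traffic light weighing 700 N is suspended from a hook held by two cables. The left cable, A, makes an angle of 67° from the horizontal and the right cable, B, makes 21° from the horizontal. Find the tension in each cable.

ΣF_x = 0: −T_A·cos67° + T_B·cos21° = 0 → T_B = 0.41853·T_A.
ΣF_y = 0: T_A·sin67° + T_B·sin21° = 700.
Substitute: T_A·(0.920505 + 0.41853·0.358368) = 700 → T_A = 653.904 ≈ 653.9 N.
Then T_B = 0.41853 × 653.904 = 273.7 N.

T_A = 653.9 N, T_B = 273.7 N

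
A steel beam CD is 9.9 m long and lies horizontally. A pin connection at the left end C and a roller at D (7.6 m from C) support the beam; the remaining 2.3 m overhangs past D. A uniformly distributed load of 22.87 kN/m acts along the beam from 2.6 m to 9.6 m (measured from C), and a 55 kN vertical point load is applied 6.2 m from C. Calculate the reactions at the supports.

Resultant of the distributed load: 22.87 × 7 = 160.09 kN at 6.1 m from C.
Moments about C: D_y·7.6 − (22.87·7)·6.1 − 55·6.2 = 0 → D_y = 1317.549/7.6 = 173.362 ≈ 173.4 kN.
ΣF_y = 0: C_y + 173.362 − 22.87·7 − 55 = 0 → C_y = 41.73 kN.
ΣF_x = 0: no horizontal applied forces, so C_x = 0.

C_x = 0, C_y = 41.73 kN, D_y = 173.4 kN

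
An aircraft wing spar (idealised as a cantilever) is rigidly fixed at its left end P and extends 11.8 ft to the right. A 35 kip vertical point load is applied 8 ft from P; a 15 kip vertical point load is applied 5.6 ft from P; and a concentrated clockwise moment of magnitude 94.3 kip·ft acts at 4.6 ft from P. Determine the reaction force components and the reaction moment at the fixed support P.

ΣF_x = 0: P_x = 0.
ΣF_y = 0: P_y − 35 − 15 = 0 → P_y = 50.00 kip.
ΣM about P: M_P − 35·8 − 15·5.6 − 94.3 = 0 → M_P = 458.3 kip·ft.

P_x = 0, P_y = 50.00 kip, M_P = 458.3 kip·ft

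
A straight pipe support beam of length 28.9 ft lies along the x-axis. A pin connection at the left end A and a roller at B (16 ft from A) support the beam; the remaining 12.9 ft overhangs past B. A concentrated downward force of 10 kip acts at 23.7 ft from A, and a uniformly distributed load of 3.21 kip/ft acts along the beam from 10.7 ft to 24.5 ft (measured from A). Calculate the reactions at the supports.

Resultant of the distributed load: 3.21 × 13.8 = 44.298 kip at 17.6 ft from A.
Moments about A: B_y·16 − 10·23.7 − (3.21·13.8)·17.6 = 0 → B_y = 1016.6448/16 = 63.5403 ≈ 63.54 kip.
ΣF_y = 0: A_y + 63.5403 − 10 − 3.21·13.8 = 0 → A_y = -9.242 kip.
ΣF_x = 0: no horizontal applied forces, so A_x = 0.

A_x = 0, A_y = -9.242 kip, B_y = 63.54 kip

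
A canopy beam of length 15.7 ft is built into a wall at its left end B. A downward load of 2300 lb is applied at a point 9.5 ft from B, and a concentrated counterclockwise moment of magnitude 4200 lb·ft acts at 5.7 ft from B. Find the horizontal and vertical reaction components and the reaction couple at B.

ΣF_x = 0: B_x = 0.
ΣF_y = 0: B_y − 2300 = 0 → B_y = 2300 lb.
ΣM about B: M_B − 2300·9.5 + 4200 = 0 → M_B = 17650 lb·ft.

B_x = 0, B_y = 2300 lb, M_B = 17650 lb·ft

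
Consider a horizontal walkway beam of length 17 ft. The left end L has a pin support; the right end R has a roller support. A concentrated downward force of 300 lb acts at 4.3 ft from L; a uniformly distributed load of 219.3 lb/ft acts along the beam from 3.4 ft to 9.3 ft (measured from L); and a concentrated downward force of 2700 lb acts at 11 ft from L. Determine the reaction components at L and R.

Resultant of the distributed load: 219.3 × 5.9 = 1293.87 lb at 6.35 ft from L.
Taking moments about L: R_y·17 − 300·4.3 − (219.3·5.9)·6.35 − 2700·11 = 0 → R_y = 39206.0745/17 = 2306.24 ≈ 2306 lb.
ΣF_y = 0: L_y + 2306.24 − 300 − 219.3·5.9 − 2700 = 0 → L_y = 1988 lb.
ΣF_x = 0: no horizontal applied forces, so L_x = 0.

L_x = 0, L_y = 1988 lb, R_y = 2306 lb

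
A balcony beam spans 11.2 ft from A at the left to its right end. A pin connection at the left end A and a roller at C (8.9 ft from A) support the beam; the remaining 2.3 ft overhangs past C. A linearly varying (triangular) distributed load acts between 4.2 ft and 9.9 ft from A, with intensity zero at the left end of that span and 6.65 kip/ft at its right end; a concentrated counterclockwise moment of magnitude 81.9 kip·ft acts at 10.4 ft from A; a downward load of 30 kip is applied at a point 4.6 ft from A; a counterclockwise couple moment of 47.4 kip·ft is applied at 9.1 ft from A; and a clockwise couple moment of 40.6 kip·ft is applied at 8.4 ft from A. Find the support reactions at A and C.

A_x = 0, A_y = 26.38 kip, C_y = 22.58 kip

Resultant of the triangular load: ½ × 6.65 × 5.7 = 18.9525 kip, acting at 8 ft from A (one-third of the span from the peak).
Moments about A: C_y·8.9 − (½·6.65·5.7)·8 + 81.9 − 30·4.6 + 47.4 − 40.6 = 0 → C_y = 200.92/8.9 = 22.5753 ≈ 22.58 kip.
ΣF_y = 0: A_y + 22.5753 − ½·6.65·5.7 − 30 = 0 → A_y = 26.38 kip.
ΣF_x = 0: no horizontal applied forces, so A_x = 0.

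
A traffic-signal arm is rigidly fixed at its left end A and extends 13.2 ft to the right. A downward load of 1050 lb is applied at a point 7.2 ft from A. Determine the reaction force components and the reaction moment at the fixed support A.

A_x = 0, A_y = 1050 lb, M_A = 7560 lb·ft

ΣF_x = 0: A_x = 0.
ΣF_y = 0: A_y − 1050 = 0 → A_y = 1050 lb.
ΣM about A: M_A − 1050·7.2 = 0 → M_A = 7560 lb·ft.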